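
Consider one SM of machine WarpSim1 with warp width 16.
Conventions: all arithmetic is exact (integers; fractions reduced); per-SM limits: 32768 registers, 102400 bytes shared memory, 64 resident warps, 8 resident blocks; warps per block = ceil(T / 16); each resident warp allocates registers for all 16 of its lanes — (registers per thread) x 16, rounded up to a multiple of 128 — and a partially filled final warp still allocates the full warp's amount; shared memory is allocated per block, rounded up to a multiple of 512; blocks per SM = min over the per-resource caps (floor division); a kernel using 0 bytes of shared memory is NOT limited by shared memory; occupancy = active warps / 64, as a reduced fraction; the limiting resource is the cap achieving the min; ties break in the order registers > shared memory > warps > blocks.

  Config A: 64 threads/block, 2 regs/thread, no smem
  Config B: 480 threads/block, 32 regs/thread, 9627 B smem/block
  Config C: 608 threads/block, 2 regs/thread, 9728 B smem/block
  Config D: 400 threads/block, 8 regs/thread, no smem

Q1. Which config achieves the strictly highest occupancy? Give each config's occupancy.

occupancies: A 1/2, B 15/16, C 19/32, D 25/32

Answer: B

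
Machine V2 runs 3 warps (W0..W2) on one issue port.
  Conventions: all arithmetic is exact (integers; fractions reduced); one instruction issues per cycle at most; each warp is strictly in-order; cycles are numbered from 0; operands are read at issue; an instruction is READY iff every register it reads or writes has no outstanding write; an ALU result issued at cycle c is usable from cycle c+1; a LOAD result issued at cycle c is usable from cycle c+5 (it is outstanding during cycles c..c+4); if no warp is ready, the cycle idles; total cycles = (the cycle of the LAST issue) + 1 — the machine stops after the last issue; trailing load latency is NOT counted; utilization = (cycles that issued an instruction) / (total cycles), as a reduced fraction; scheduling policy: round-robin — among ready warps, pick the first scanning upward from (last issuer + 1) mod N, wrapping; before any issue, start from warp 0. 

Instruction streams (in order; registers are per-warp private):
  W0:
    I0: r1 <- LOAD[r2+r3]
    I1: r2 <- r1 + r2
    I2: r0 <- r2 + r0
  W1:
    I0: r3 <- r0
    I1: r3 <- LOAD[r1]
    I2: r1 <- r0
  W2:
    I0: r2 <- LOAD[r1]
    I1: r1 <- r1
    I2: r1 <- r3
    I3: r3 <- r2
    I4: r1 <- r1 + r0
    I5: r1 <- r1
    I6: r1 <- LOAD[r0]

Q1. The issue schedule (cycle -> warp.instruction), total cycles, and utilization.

cycle 0: W0.I0
cycle 1: W1.I0
cycle 2: W2.I0
cycle 3: W1.I1
cycle 4: W2.I1
cycle 5: W0.I1
cycle 6: W1.I2
cycle 7: W2.I2
cycle 8: W0.I2
cycle 9: W2.I3
cycle 10: W2.I4
cycle 11: W2.I5
cycle 12: W2.I6

Answer: 13 cycles, utilization 1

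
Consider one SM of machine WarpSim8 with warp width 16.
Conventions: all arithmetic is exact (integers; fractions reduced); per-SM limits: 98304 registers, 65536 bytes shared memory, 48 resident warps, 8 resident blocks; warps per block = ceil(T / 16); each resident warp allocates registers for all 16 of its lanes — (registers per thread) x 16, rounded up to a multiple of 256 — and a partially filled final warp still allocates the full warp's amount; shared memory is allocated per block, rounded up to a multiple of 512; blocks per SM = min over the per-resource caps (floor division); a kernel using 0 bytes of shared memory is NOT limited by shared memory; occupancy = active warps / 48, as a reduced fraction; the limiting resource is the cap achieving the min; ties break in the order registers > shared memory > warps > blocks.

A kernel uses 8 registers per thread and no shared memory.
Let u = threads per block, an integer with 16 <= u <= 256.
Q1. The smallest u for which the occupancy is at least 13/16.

Answer: u = 65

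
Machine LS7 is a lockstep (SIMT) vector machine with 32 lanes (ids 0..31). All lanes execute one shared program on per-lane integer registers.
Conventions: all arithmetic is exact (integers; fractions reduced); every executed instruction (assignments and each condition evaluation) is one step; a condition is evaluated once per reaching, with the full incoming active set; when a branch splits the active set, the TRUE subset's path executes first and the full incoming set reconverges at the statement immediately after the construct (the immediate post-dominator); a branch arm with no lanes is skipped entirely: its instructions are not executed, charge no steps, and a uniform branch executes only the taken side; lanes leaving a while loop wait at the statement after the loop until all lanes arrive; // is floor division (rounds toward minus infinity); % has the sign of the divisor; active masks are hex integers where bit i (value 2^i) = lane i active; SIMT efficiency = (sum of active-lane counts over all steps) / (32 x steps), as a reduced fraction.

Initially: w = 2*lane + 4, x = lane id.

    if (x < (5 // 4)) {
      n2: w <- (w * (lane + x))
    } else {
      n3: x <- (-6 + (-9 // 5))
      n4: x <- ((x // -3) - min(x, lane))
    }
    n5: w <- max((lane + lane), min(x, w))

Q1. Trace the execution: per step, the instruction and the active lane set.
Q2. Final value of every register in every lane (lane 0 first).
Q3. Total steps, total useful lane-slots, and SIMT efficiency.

step 0: eval (x < (5 // 4))          0xffffffff
step 1: w <- (w * (lane + x))        0x00000001
step 2: x <- (-6 + (-9 // 5))        0xfffffffe
step 3: x <- ((x // -3) - min(x, lane)) 0xfffffffe
step 4: w <- max((lane + lane), min(x, w)) 0xffffffff

Answer: 5 steps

w: 0,6,8,10,10,10,12,14,16,18,20,22,24,26,28,30,32,34,36,38,40,42,44,46,48,50,52,54,56,58,60,62
x: 0,10,10,10,10,10,10,10,10,10,10,10,10,10,10,10,10,10,10,10,10,10,10,10,10,10,10,10,10,10,10,10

steps = 5; useful = 127; efficiency = 127/160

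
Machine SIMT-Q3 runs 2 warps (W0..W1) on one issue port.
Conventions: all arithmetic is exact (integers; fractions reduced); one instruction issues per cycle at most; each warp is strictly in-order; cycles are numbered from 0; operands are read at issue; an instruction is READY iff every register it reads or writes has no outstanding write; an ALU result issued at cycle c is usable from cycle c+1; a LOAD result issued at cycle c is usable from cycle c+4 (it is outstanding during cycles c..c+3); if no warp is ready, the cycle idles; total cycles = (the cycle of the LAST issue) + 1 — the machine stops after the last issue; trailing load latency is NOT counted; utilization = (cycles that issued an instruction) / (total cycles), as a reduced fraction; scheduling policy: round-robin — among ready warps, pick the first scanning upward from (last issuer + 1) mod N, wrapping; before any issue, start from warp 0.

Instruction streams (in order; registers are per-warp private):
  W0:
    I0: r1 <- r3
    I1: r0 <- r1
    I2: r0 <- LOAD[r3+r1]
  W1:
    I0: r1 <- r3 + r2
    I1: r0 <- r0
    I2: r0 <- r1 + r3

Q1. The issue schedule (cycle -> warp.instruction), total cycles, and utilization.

cycle 0: W0.I0
cycle 1: W1.I0
cycle 2: W0.I1
cycle 3: W1.I1
cycle 4: W0.I2
cycle 5: W1.I2

Answer: 6 cycles, utilization 1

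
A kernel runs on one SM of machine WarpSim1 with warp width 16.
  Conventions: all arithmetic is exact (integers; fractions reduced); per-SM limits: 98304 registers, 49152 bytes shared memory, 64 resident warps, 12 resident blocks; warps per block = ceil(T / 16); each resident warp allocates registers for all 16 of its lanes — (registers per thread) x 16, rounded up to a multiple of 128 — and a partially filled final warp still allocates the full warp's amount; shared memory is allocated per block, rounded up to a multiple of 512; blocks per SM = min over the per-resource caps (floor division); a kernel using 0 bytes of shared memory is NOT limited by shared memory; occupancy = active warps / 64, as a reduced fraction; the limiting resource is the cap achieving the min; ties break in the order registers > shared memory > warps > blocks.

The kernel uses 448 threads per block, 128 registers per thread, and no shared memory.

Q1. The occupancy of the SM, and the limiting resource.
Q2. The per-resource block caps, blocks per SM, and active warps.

Answer: occupancy 7/16, limited by registers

registers: 1 block
shared memory: no limit (kernel uses none)
warps: 2 blocks
blocks: 12 blocks

Answer: 1 block, 28 active warps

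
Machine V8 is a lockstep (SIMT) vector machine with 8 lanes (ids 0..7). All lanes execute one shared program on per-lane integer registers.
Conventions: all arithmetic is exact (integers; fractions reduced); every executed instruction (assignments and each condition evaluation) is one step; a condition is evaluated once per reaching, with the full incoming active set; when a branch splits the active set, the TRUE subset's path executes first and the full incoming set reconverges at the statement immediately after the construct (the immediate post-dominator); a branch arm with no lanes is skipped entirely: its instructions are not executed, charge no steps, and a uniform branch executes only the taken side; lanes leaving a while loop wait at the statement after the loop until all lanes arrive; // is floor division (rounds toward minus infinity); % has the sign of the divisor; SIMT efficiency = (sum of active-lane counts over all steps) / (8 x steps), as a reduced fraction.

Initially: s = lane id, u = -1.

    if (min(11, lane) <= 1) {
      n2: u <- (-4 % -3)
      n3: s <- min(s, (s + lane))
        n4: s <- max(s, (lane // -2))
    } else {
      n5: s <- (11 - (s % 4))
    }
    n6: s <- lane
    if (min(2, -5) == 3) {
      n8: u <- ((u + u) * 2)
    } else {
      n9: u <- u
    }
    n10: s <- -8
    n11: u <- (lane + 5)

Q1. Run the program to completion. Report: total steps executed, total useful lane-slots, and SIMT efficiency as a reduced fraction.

Answer: 10 steps, 60 useful, 3/4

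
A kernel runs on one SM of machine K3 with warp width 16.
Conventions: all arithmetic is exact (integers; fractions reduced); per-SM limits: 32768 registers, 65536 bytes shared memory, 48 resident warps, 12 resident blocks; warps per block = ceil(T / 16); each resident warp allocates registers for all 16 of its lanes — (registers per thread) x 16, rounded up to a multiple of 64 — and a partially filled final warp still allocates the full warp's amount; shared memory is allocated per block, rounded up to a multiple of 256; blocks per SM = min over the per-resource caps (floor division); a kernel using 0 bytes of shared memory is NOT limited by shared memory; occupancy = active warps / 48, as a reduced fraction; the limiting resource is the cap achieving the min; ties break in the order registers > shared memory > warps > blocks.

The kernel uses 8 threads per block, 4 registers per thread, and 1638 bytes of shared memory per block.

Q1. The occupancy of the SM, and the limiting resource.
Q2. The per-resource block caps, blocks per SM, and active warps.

Answer: occupancy 1/4, limited by blocks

registers: 512 blocks
shared memory: 36 blocks
warps: 48 blocks
blocks: 12 blocks

Answer: 12 blocks, 12 active warps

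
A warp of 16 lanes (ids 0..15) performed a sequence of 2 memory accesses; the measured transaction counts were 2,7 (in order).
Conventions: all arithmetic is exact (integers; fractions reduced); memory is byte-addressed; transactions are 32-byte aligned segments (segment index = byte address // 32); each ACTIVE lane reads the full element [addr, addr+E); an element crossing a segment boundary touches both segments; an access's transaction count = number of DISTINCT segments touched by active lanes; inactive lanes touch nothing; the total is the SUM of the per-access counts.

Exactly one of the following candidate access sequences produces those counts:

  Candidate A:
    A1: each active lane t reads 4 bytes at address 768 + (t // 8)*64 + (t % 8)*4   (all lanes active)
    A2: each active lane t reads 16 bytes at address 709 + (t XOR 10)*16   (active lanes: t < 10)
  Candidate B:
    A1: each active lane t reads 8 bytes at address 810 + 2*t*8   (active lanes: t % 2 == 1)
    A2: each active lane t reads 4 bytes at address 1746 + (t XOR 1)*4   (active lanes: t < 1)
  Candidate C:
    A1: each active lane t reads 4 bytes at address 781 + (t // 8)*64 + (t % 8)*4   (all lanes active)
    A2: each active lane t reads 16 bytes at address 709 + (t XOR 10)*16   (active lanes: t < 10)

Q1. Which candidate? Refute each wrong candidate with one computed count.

B: A1 gives 9 transactions, not 2
C: A1 gives 4 transactions, not 2
A: all counts match (2,7)

Answer: A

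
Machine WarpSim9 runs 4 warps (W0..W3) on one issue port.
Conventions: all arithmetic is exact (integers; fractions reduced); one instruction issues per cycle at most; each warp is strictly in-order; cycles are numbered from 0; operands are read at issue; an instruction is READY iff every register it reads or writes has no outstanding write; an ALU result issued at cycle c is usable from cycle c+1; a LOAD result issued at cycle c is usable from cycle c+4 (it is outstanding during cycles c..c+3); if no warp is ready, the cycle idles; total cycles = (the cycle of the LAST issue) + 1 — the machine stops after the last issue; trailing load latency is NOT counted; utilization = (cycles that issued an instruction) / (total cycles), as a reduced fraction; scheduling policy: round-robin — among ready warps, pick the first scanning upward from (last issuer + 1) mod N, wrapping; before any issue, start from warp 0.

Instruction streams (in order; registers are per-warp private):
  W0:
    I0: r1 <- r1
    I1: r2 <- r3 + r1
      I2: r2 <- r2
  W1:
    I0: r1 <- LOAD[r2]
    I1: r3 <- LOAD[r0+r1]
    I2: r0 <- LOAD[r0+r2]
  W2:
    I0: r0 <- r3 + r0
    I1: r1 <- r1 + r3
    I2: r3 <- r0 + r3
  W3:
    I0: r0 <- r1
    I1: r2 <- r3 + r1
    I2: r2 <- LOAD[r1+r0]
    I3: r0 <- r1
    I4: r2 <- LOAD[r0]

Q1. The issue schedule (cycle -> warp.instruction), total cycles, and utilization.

cycle 0: W0.I0
cycle 1: W1.I0
cycle 2: W2.I0
cycle 3: W3.I0
cycle 4: W0.I1
cycle 5: W1.I1
cycle 6: W2.I1
cycle 7: W3.I1
cycle 8: W0.I2
cycle 9: W1.I2
cycle 10: W2.I2
cycle 11: W3.I2
cycle 12: W3.I3
cycle 13: idle
cycle 14: idle
cycle 15: W3.I4

Answer: 16 cycles, utilization 7/8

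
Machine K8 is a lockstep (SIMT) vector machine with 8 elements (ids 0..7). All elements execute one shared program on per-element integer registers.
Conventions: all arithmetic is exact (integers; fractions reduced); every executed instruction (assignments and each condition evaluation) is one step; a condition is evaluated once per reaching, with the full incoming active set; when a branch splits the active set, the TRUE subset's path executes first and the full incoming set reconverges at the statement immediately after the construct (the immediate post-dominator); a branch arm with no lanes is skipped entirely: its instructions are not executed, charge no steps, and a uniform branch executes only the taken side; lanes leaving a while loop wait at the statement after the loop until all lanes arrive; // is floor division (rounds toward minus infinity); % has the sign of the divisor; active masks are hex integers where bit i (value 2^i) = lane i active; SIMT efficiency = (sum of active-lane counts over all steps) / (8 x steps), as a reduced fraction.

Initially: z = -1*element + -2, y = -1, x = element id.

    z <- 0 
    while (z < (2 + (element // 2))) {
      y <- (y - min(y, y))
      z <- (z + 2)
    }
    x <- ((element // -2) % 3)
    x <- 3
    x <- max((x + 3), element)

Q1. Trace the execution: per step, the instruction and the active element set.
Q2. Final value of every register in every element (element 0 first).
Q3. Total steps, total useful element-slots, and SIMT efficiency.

step 0: z <- 0                       0xff
step 1: eval (z < (2 + (element // 2))) 0xff
step 2: y <- (y - min(y, y))         0xff
step 3: z <- (z + 2)                 0xff
step 4: eval (z < (2 + (element // 2))) 0xff
step 5: y <- (y - min(y, y))         0xfc
step 6: z <- (z + 2)                 0xfc
step 7: eval (z < (2 + (element // 2))) 0xfc
step 8: y <- (y - min(y, y))         0xc0
step 9: z <- (z + 2)                 0xc0
step 10: eval (z < (2 + (element // 2))) 0xc0
step 11: x <- ((element // -2) % 3)   0xff
step 12: x <- 3                       0xff
step 13: x <- max((x + 3), element)   0xff

Answer: 14 steps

z: 2,2,4,4,4,4,6,6
y: 0,0,0,0,0,0,0,0
x: 6,6,6,6,6,6,6,7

steps = 14; useful = 88; efficiency = 88/112 = 11/14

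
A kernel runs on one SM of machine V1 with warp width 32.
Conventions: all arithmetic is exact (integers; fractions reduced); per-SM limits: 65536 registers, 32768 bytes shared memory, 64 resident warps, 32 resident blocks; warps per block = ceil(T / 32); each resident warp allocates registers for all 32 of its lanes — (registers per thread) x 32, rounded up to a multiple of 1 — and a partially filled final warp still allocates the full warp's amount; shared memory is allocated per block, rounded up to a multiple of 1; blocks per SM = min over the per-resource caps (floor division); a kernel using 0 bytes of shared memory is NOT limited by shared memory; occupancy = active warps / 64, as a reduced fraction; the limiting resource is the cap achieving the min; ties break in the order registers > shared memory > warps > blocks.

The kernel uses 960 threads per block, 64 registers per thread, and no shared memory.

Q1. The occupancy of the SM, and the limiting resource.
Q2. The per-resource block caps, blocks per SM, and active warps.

Answer: occupancy 15/32, limited by registers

registers: 1 block
shared memory: no limit (kernel uses none)
warps: 2 blocks
blocks: 32 blocks

Answer: 1 block, 30 active warps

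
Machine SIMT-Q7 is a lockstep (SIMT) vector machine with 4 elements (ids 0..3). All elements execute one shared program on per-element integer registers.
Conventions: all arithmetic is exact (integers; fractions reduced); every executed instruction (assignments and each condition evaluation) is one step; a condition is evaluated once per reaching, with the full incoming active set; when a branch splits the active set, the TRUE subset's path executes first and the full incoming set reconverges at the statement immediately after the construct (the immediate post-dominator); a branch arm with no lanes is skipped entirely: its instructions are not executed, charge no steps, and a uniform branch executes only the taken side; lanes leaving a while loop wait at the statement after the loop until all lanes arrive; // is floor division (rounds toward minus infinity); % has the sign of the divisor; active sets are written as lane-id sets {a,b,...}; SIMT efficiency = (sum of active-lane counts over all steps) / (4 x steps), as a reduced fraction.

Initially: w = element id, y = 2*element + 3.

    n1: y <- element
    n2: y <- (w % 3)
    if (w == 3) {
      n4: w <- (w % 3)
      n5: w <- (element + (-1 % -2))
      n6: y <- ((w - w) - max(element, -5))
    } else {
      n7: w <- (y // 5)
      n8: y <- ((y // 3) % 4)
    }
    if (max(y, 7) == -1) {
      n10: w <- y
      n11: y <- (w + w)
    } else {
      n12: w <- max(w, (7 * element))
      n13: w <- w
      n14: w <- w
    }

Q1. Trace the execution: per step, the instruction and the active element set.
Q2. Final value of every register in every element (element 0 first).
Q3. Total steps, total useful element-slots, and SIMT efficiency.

step 0: y <- element                 {0,1,2,3}
step 1: y <- (w % 3)                 {0,1,2,3}
step 2: eval (w == 3)                {0,1,2,3}
step 3: w <- (w % 3)                 {3}
step 4: w <- (element + (-1 % -2))   {3}
step 5: y <- ((w - w) - max(element, -5)) {3}
step 6: w <- (y // 5)                {0,1,2}
step 7: y <- ((y // 3) % 4)          {0,1,2}
step 8: eval (max(y, 7) == -1)       {0,1,2,3}
step 9: w <- max(w, (7 * element))   {0,1,2,3}
step 10: w <- w                       {0,1,2,3}
step 11: w <- w                       {0,1,2,3}

Answer: 12 steps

w: 0,7,14,21
y: 0,0,0,-3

steps = 12; useful = 37; efficiency = 37/48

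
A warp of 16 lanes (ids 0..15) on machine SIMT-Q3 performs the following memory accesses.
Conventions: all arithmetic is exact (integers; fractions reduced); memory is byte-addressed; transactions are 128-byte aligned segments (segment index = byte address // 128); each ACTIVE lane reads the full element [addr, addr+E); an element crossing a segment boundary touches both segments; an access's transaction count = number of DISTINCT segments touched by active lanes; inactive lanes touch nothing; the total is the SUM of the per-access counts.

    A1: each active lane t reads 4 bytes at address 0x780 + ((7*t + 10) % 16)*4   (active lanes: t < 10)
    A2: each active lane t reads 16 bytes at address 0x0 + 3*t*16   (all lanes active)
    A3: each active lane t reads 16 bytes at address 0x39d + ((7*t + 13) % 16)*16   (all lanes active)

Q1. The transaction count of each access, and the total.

A1: 1 transaction
A2: 6 transactions
A3: 3 transactions

Answer: 1,6,3; total 10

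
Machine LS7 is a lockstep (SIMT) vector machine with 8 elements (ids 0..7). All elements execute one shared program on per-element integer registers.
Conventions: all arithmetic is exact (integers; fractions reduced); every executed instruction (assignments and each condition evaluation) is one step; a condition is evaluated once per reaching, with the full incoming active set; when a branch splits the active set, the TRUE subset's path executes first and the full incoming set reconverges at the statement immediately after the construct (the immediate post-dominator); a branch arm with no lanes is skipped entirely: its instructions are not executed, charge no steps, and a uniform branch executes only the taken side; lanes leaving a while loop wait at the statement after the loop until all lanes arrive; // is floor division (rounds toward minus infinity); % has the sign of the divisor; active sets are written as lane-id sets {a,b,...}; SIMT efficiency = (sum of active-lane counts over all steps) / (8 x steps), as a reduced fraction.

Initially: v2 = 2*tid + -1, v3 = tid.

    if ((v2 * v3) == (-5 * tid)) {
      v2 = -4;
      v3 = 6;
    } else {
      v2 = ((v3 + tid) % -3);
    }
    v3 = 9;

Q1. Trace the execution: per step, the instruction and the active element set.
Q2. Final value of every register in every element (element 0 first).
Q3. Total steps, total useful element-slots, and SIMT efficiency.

step 0: eval ((v2 * v3) == (-5 * tid)) {0,1,2,3,4,5,6,7}
step 1: v2 <- -4                     {0}
step 2: v3 <- 6                      {0}
step 3: v2 <- ((v3 + tid) % -3)      {1,2,3,4,5,6,7}
step 4: v3 <- 9                      {0,1,2,3,4,5,6,7}

Answer: 5 steps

v2: -4,-1,-2,0,-1,-2,0,-1
v3: 9,9,9,9,9,9,9,9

steps = 5; useful = 25; efficiency = 25/40 = 5/8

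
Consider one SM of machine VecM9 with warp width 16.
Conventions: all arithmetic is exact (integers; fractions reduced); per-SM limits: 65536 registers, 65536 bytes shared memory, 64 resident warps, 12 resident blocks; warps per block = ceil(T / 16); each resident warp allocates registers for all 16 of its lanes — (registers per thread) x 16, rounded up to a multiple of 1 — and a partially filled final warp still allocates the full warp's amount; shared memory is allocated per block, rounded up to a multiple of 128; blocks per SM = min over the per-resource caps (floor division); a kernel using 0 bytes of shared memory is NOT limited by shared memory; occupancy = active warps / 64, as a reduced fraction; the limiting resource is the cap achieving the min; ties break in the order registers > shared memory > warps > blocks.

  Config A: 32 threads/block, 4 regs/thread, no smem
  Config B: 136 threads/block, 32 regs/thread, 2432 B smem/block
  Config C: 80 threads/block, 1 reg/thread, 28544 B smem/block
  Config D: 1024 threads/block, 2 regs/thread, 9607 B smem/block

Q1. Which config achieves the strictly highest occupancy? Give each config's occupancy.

occupancies: A 3/8, B 63/64, C 5/32, D 1

Answer: D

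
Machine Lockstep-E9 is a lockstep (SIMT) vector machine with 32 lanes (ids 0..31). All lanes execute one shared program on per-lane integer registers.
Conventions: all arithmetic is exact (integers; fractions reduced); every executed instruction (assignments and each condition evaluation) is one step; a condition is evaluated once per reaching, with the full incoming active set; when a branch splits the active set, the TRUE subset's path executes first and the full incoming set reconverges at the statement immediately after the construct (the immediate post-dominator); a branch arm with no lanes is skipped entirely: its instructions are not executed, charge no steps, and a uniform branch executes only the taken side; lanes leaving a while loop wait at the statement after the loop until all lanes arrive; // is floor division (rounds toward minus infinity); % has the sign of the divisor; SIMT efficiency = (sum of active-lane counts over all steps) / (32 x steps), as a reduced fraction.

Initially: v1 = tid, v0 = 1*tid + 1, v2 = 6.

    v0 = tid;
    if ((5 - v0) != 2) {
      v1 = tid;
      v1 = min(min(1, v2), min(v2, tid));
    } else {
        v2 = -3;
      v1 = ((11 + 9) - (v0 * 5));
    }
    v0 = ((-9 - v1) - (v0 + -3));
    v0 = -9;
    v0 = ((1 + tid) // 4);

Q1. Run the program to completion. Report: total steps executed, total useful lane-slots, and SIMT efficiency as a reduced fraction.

Answer: 9 steps, 224 useful, 7/9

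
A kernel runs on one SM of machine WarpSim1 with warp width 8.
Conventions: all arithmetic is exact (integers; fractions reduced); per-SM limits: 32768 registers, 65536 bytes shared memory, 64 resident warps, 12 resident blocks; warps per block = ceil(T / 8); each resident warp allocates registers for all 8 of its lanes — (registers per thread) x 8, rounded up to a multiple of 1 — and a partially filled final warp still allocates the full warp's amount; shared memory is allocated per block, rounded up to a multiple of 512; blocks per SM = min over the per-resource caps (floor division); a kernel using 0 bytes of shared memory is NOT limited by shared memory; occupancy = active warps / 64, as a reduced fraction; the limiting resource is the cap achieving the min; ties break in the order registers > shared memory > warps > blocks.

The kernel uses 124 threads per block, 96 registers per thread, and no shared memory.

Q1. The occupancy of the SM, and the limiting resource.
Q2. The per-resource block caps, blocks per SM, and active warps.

Answer: occupancy 1/2, limited by registers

registers: 2 blocks
shared memory: no limit (kernel uses none)
warps: 4 blocks
blocks: 12 blocks

Answer: 2 blocks, 32 active warps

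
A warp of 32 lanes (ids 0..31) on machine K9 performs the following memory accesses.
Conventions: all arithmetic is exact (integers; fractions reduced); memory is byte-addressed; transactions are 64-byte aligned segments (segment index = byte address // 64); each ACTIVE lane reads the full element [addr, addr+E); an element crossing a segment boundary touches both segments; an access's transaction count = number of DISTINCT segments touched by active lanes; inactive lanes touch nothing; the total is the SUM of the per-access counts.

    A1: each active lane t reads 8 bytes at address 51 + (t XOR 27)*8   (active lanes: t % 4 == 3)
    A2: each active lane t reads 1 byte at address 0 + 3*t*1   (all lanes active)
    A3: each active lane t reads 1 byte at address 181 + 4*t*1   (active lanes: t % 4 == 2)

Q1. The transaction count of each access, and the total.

A1: 5 transactions
A2: 2 transactions
A3: 3 transactions

Answer: 5,2,3; total 10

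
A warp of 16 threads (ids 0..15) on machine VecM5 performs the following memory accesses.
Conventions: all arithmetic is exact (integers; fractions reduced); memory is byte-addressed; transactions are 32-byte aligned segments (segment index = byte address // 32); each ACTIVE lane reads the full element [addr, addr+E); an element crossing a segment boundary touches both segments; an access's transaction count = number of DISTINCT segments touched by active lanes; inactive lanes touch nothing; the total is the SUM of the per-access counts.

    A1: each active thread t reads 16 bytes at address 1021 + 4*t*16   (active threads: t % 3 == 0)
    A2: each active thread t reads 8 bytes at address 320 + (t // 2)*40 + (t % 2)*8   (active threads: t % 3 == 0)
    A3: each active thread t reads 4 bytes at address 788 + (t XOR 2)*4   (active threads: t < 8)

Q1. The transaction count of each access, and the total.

A1: 12 transactions
A2: 6 transactions
A3: 2 transactions

Answer: 12,6,2; total 20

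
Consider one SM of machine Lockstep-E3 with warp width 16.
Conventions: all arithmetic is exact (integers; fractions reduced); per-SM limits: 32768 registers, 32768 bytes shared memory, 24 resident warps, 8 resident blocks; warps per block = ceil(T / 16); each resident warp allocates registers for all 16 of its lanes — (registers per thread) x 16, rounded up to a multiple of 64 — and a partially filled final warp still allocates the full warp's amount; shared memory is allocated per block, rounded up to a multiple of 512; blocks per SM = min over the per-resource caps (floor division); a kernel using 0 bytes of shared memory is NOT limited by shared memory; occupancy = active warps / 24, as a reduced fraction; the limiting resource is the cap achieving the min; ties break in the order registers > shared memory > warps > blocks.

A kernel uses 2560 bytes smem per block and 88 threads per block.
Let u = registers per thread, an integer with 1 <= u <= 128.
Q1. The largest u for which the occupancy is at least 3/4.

Answer: u = 112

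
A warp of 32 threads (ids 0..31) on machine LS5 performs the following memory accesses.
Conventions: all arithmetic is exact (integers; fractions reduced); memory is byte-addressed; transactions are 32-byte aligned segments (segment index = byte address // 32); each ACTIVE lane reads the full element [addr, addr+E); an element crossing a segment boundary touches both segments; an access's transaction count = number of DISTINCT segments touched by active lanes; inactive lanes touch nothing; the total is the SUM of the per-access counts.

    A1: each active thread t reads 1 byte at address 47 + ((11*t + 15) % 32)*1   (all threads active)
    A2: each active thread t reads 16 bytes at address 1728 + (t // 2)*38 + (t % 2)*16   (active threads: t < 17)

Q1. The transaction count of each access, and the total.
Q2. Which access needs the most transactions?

A1: 2 transactions
A2: 10 transactions

Answer: 2,10; total 12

Answer: A2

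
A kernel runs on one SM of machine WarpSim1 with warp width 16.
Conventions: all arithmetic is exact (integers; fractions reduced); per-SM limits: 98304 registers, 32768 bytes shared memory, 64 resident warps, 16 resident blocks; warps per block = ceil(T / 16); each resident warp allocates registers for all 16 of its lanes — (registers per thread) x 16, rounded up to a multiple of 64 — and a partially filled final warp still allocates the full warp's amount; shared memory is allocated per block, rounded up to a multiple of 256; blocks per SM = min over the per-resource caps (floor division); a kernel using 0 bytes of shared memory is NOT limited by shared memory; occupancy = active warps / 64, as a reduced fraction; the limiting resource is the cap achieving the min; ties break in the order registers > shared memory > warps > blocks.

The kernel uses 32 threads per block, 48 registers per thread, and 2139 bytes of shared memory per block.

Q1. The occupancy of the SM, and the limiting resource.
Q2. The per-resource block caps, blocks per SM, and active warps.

Answer: occupancy 7/16, limited by shared memory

registers: 64 blocks
shared memory: 14 blocks
warps: 32 blocks
blocks: 16 blocks

Answer: 14 blocks, 28 active warps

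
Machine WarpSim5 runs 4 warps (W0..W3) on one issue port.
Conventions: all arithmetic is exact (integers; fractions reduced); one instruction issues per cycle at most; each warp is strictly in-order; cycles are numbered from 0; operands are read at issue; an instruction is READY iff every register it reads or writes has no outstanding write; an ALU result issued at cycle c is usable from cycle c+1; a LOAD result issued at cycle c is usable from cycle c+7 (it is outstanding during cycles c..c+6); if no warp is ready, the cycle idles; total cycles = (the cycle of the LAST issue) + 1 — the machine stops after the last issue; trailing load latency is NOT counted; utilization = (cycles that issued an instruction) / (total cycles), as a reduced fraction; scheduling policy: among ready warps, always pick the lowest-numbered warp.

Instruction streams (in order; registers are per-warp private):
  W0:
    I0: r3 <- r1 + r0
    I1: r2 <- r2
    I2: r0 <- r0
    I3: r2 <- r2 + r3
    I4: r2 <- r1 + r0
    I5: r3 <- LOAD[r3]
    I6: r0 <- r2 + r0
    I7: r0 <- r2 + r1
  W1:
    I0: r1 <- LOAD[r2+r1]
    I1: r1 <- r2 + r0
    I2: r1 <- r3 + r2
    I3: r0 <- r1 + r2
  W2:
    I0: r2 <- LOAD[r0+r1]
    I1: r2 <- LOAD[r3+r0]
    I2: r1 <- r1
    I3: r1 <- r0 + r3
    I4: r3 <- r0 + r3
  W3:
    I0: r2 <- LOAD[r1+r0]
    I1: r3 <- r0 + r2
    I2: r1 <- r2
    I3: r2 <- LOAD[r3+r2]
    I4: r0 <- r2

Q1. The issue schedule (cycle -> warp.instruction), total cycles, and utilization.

cycle 0: W0.I0
cycle 1: W0.I1
cycle 2: W0.I2
cycle 3: W0.I3
cycle 4: W0.I4
cycle 5: W0.I5
cycle 6: W0.I6
cycle 7: W0.I7
cycle 8: W1.I0
cycle 9: W2.I0
cycle 10: W3.I0
cycle 11: idle
cycle 12: idle
cycle 13: idle
cycle 14: idle
cycle 15: W1.I1
cycle 16: W1.I2
cycle 17: W1.I3
cycle 18: W2.I1
cycle 19: W2.I2
cycle 20: W2.I3
cycle 21: W2.I4
cycle 22: W3.I1
cycle 23: W3.I2
cycle 24: W3.I3
cycle 25: idle
cycle 26: idle
cycle 27: idle
cycle 28: idle
cycle 29: idle
cycle 30: idle
cycle 31: W3.I4

Answer: 32 cycles, utilization 11/16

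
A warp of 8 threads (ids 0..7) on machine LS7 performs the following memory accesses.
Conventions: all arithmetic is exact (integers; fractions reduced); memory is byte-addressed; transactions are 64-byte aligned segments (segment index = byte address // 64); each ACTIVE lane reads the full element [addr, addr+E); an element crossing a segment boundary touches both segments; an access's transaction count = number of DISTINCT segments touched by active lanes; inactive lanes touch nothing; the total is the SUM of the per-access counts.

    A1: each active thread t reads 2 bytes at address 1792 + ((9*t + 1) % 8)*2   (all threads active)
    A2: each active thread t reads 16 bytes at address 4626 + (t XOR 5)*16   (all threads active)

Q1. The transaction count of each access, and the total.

A1: 1 transaction
A2: 3 transactions

Answer: 1,3; total 4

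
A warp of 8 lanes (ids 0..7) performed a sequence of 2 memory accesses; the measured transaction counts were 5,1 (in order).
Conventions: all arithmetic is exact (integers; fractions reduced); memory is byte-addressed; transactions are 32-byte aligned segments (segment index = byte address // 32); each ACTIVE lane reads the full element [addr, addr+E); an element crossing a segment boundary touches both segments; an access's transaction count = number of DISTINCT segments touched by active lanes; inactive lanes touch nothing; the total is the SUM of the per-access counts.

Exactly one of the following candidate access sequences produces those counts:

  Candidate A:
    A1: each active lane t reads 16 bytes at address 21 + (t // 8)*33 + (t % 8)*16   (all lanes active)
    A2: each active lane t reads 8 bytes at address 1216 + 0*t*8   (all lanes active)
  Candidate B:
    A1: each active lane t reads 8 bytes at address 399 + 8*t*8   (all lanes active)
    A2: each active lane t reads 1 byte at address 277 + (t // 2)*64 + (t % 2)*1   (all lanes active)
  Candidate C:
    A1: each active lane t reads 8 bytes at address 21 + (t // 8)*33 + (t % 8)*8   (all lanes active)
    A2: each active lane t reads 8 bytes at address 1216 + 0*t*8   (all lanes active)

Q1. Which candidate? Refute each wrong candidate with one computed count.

B: A1 gives 8 transactions, not 5
C: A1 gives 3 transactions, not 5
A: all counts match (5,1)

Answer: A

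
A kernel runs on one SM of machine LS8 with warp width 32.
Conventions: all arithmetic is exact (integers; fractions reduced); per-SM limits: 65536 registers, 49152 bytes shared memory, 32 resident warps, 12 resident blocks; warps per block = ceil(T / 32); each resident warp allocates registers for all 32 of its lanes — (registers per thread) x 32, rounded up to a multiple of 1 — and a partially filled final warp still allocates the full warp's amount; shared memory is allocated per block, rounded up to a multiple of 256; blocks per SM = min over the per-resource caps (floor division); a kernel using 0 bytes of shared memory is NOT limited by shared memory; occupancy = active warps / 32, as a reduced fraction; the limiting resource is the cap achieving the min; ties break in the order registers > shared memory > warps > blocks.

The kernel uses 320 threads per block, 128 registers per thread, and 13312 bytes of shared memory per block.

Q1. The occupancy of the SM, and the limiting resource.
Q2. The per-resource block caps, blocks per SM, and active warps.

Answer: occupancy 5/16, limited by registers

registers: 1 block
shared memory: 3 blocks
warps: 3 blocks
blocks: 12 blocks

Answer: 1 block, 10 active warps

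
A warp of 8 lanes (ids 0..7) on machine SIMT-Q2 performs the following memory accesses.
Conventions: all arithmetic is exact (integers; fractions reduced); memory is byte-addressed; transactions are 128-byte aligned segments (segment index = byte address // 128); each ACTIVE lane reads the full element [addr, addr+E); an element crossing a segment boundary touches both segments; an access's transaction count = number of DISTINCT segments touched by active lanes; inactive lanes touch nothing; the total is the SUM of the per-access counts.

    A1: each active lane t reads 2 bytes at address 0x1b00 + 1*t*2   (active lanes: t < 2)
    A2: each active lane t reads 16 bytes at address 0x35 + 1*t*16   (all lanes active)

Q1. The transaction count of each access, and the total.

A1: 1 transaction
A2: 2 transactions

Answer: 1,2; total 3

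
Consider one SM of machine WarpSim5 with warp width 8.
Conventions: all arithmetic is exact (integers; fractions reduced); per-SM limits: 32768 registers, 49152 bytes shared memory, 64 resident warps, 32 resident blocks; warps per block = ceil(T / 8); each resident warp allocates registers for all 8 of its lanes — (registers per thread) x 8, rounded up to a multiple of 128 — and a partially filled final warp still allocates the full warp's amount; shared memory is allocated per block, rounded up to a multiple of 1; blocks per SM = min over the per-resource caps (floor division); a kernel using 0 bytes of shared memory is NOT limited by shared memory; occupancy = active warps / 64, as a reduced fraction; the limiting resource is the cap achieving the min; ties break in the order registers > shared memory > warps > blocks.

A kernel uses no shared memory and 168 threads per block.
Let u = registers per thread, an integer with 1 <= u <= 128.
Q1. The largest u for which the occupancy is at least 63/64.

Answer: u = 64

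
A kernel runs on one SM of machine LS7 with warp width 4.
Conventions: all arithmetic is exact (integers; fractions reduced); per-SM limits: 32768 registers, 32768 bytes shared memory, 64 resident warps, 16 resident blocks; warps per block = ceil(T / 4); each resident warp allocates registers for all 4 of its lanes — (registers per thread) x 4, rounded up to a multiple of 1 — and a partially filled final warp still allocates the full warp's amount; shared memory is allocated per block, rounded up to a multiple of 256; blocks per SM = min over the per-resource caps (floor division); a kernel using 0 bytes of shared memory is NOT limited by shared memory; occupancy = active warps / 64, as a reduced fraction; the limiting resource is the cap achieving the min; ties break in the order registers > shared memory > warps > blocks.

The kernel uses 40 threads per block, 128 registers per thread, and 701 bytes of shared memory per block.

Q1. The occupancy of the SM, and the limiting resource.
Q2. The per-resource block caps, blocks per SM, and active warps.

Answer: occupancy 15/16, limited by registers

registers: 6 blocks
shared memory: 42 blocks
warps: 6 blocks
blocks: 16 blocks

Answer: 6 blocks, 60 active warps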